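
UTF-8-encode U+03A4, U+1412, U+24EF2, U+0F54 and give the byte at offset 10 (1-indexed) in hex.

1-indexed offset 10 is 0-indexed offset 9.
U+03A4 → 2-byte form CE A4 at offsets 0–1.
U+1412 → 3-byte form E1 90 92 at offsets 2–4.
U+24EF2 → 4-byte form F0 A4 BB B2 at offsets 5–8.
U+0F54 → 3-byte form E0 BD 94 at offsets 9–11.
Offset 9 falls in char 4's range; it's byte 1 of E0 BD 94 = 0xE0.

0xE0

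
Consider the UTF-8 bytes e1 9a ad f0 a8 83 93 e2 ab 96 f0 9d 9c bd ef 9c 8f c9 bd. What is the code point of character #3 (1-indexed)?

Offset 0: leading byte 0xE1 = 11100001 → 3-byte char #1 = E1 9A AD.
Offset 3: leading byte 0xF0 = 11110000 → 4-byte char #2 = F0 A8 83 93.
Offset 7: leading byte 0xE2 = 11100010 → 3-byte char #3 = E2 AB 96.
Leading byte 0xE2 = 11100010 matches 1110xxxx → 3-byte sequence.
Byte 1: 0xE2 = 11100010, payload 0010 (4 bits).
Byte 2: 0xAB = 10101011 (10xxxxxx ✓), payload 101011.
Byte 3: 0x96 = 10010110 (10xxxxxx ✓), payload 010110.
Concatenate: 0010101011010110 = 0x2AD6 (16 bits → U+2AD6).

U+2AD6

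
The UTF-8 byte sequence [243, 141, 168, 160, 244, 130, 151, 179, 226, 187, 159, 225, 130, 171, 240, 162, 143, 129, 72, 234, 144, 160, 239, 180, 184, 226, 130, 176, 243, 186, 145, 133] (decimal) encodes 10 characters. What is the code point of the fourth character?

U+10AB

Offset 0: leading byte 0xF3 = 11110011 → 4-byte char #1 = F3 8D A8 A0.
Offset 4: leading byte 0xF4 = 11110100 → 4-byte char #2 = F4 82 97 B3.
Offset 8: leading byte 0xE2 = 11100010 → 3-byte char #3 = E2 BB 9F.
Offset 11: leading byte 0xE1 = 11100001 → 3-byte char #4 = E1 82 AB.
Leading byte 0xE1 = 11100001 matches 1110xxxx → 3-byte sequence.
Byte 1: 0xE1 = 11100001, payload 0001 (4 bits).
Byte 2: 0x82 = 10000010 (10xxxxxx ✓), payload 000010.
Byte 3: 0xAB = 10101011 (10xxxxxx ✓), payload 101011.
Concatenate: 0001000010101011 = 0x10AB (16 bits → U+10AB).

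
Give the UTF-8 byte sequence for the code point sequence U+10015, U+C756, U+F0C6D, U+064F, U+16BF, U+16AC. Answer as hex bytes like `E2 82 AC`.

F0 90 80 95 EC 9D 96 F3 B0 B1 AD D9 8F E1 9A BF E1 9A AC

U+10015: 4-byte form → F0 90 80 95.
U+C756: 3-byte form → EC 9D 96.
U+F0C6D: 4-byte form → F3 B0 B1 AD.
U+064F: 2-byte form → D9 8F.
U+16BF: 3-byte form → E1 9A BF.
U+16AC: 3-byte form → E1 9A AC.
Concatenated (19 bytes): F0 90 80 95 EC 9D 96 F3 B0 B1 AD D9 8F E1 9A BF E1 9A AC.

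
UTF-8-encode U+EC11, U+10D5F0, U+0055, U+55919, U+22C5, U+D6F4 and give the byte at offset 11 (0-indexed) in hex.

U+EC11 → 3-byte form EE B0 91 at offsets 0–2.
U+10D5F0 → 4-byte form F4 8D 97 B0 at offsets 3–6.
U+0055 → 1-byte form 55 at offsets 7–7.
U+55919 → 4-byte form F1 95 A4 99 at offsets 8–11.
Offset 11 falls in char 4's range; it's byte 4 of F1 95 A4 99 = 0x99.

0x99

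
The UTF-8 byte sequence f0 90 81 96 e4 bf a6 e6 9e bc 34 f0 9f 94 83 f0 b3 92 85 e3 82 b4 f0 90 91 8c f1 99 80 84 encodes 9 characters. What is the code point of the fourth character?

Offset 0: leading byte 0xF0 = 11110000 → 4-byte char #1 = F0 90 81 96.
Offset 4: leading byte 0xE4 = 11100100 → 3-byte char #2 = E4 BF A6.
Offset 7: leading byte 0xE6 = 11100110 → 3-byte char #3 = E6 9E BC.
Offset 10: leading byte 0x34 = 00110100 → 1-byte char #4 = 34.
Leading byte 0x34 = 00110100 matches 0xxxxxxx → 1-byte sequence.
Byte 1: 0x34 = 00110100, payload 0110100 (7 bits).
Concatenate: 0110100 = 0x34 (7 bits → U+0034).

U+0034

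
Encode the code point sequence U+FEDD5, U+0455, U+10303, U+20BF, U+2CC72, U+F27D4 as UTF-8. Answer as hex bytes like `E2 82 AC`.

U+FEDD5: 4-byte form → F3 BE B7 95.
U+0455: 2-byte form → D1 95.
U+10303: 4-byte form → F0 90 8C 83.
U+20BF: 3-byte form → E2 82 BF.
U+2CC72: 4-byte form → F0 AC B1 B2.
U+F27D4: 4-byte form → F3 B2 9F 94.
Concatenated (21 bytes): F3 BE B7 95 D1 95 F0 90 8C 83 E2 82 BF F0 AC B1 B2 F3 B2 9F 94.

F3 BE B7 95 D1 95 F0 90 8C 83 E2 82 BF F0 AC B1 B2 F3 B2 9F 94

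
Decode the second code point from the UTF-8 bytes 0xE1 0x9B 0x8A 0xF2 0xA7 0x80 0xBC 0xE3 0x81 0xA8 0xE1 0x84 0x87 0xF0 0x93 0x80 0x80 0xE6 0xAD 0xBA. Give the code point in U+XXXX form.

Offset 0: leading byte 0xE1 = 11100001 → 3-byte char #1 = E1 9B 8A.
Offset 3: leading byte 0xF2 = 11110010 → 4-byte char #2 = F2 A7 80 BC.
Leading byte 0xF2 = 11110010 matches 11110xxx → 4-byte sequence.
Byte 1: 0xF2 = 11110010, payload 010 (3 bits).
Byte 2: 0xA7 = 10100111 (10xxxxxx ✓), payload 100111.
Byte 3: 0x80 = 10000000 (10xxxxxx ✓), payload 000000.
Byte 4: 0xBC = 10111100 (10xxxxxx ✓), payload 111100.
Concatenate: 010100111000000111100 = 0xA703C (21 bits → U+A703C).

U+A703C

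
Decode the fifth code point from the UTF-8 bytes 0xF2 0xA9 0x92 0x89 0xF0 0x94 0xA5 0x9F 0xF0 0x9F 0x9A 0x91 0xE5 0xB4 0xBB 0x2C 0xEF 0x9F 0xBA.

Offset 0: leading byte 0xF2 = 11110010 → 4-byte char #1 = F2 A9 92 89.
Offset 4: leading byte 0xF0 = 11110000 → 4-byte char #2 = F0 94 A5 9F.
Offset 8: leading byte 0xF0 = 11110000 → 4-byte char #3 = F0 9F 9A 91.
Offset 12: leading byte 0xE5 = 11100101 → 3-byte char #4 = E5 B4 BB.
Offset 15: leading byte 0x2C = 00101100 → 1-byte char #5 = 2C.
Leading byte 0x2C = 00101100 matches 0xxxxxxx → 1-byte sequence.
Byte 1: 0x2C = 00101100, payload 0101100 (7 bits).
Concatenate: 0101100 = 0x2C (7 bits → U+002C).

U+002C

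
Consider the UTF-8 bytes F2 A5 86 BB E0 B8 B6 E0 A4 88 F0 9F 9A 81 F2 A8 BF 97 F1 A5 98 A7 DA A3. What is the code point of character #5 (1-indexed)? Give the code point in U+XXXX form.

U+A8FD7

Offset 0: leading byte 0xF2 = 11110010 → 4-byte char #1 = F2 A5 86 BB.
Offset 4: leading byte 0xE0 = 11100000 → 3-byte char #2 = E0 B8 B6.
Offset 7: leading byte 0xE0 = 11100000 → 3-byte char #3 = E0 A4 88.
Offset 10: leading byte 0xF0 = 11110000 → 4-byte char #4 = F0 9F 9A 81.
Offset 14: leading byte 0xF2 = 11110010 → 4-byte char #5 = F2 A8 BF 97.
Leading byte 0xF2 = 11110010 matches 11110xxx → 4-byte sequence.
Byte 1: 0xF2 = 11110010, payload 010 (3 bits).
Byte 2: 0xA8 = 10101000 (10xxxxxx ✓), payload 101000.
Byte 3: 0xBF = 10111111 (10xxxxxx ✓), payload 111111.
Byte 4: 0x97 = 10010111 (10xxxxxx ✓), payload 010111.
Concatenate: 010101000111111010111 = 0xA8FD7 (21 bits → U+A8FD7).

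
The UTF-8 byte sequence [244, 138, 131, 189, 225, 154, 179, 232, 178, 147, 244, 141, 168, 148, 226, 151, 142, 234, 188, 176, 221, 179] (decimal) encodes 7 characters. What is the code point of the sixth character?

U+AF30

Offset 0: leading byte 0xF4 = 11110100 → 4-byte char #1 = F4 8A 83 BD.
Offset 4: leading byte 0xE1 = 11100001 → 3-byte char #2 = E1 9A B3.
Offset 7: leading byte 0xE8 = 11101000 → 3-byte char #3 = E8 B2 93.
Offset 10: leading byte 0xF4 = 11110100 → 4-byte char #4 = F4 8D A8 94.
Offset 14: leading byte 0xE2 = 11100010 → 3-byte char #5 = E2 97 8E.
Offset 17: leading byte 0xEA = 11101010 → 3-byte char #6 = EA BC B0.
Leading byte 0xEA = 11101010 matches 1110xxxx → 3-byte sequence.
Byte 1: 0xEA = 11101010, payload 1010 (4 bits).
Byte 2: 0xBC = 10111100 (10xxxxxx ✓), payload 111100.
Byte 3: 0xB0 = 10110000 (10xxxxxx ✓), payload 110000.
Concatenate: 1010111100110000 = 0xAF30 (16 bits → U+AF30).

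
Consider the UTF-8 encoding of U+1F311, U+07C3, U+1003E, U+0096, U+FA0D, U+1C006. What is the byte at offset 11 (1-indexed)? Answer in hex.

1-indexed offset 11 is 0-indexed offset 10.
U+1F311 → 4-byte form F0 9F 8C 91 at offsets 0–3.
U+07C3 → 2-byte form DF 83 at offsets 4–5.
U+1003E → 4-byte form F0 90 80 BE at offsets 6–9.
U+0096 → 2-byte form C2 96 at offsets 10–11.
Offset 10 falls in char 4's range; it's byte 1 of C2 96 = 0xC2.

0xC2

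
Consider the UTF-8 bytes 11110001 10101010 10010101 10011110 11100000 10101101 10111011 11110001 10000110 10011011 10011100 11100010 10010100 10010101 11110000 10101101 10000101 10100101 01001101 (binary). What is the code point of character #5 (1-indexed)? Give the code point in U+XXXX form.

U+2D165

Offset 0: leading byte 0xF1 = 11110001 → 4-byte char #1 = F1 AA 95 9E.
Offset 4: leading byte 0xE0 = 11100000 → 3-byte char #2 = E0 AD BB.
Offset 7: leading byte 0xF1 = 11110001 → 4-byte char #3 = F1 86 9B 9C.
Offset 11: leading byte 0xE2 = 11100010 → 3-byte char #4 = E2 94 95.
Offset 14: leading byte 0xF0 = 11110000 → 4-byte char #5 = F0 AD 85 A5.
Leading byte 0xF0 = 11110000 matches 11110xxx → 4-byte sequence.
Byte 1: 0xF0 = 11110000, payload 000 (3 bits).
Byte 2: 0xAD = 10101101 (10xxxxxx ✓), payload 101101.
Byte 3: 0x85 = 10000101 (10xxxxxx ✓), payload 000101.
Byte 4: 0xA5 = 10100101 (10xxxxxx ✓), payload 100101.
Concatenate: 000101101000101100101 = 0x2D165 (21 bits → U+2D165).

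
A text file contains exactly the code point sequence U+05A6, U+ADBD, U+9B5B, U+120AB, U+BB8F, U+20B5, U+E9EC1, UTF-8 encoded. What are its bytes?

U+05A6: 2-byte form → D6 A6.
U+ADBD: 3-byte form → EA B6 BD.
U+9B5B: 3-byte form → E9 AD 9B.
U+120AB: 4-byte form → F0 92 82 AB.
U+BB8F: 3-byte form → EB AE 8F.
U+20B5: 3-byte form → E2 82 B5.
U+E9EC1: 4-byte form → F3 A9 BB 81.
Concatenated (22 bytes): D6 A6 EA B6 BD E9 AD 9B F0 92 82 AB EB AE 8F E2 82 B5 F3 A9 BB 81.

D6 A6 EA B6 BD E9 AD 9B F0 92 82 AB EB AE 8F E2 82 B5 F3 A9 BB 81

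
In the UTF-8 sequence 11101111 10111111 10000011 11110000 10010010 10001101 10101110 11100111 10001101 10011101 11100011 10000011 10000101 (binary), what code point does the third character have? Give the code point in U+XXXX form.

Offset 0: leading byte 0xEF = 11101111 → 3-byte char #1 = EF BF 83.
Offset 3: leading byte 0xF0 = 11110000 → 4-byte char #2 = F0 92 8D AE.
Offset 7: leading byte 0xE7 = 11100111 → 3-byte char #3 = E7 8D 9D.
Leading byte 0xE7 = 11100111 matches 1110xxxx → 3-byte sequence.
Byte 1: 0xE7 = 11100111, payload 0111 (4 bits).
Byte 2: 0x8D = 10001101 (10xxxxxx ✓), payload 001101.
Byte 3: 0x9D = 10011101 (10xxxxxx ✓), payload 011101.
Concatenate: 0111001101011101 = 0x735D (16 bits → U+735D).

U+735D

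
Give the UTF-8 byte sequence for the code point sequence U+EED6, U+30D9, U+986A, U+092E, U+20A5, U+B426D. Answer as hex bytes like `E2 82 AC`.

U+EED6: 3-byte form → EE BB 96.
U+30D9: 3-byte form → E3 83 99.
U+986A: 3-byte form → E9 A1 AA.
U+092E: 3-byte form → E0 A4 AE.
U+20A5: 3-byte form → E2 82 A5.
U+B426D: 4-byte form → F2 B4 89 AD.
Concatenated (19 bytes): EE BB 96 E3 83 99 E9 A1 AA E0 A4 AE E2 82 A5 F2 B4 89 AD.

EE BB 96 E3 83 99 E9 A1 AA E0 A4 AE E2 82 A5 F2 B4 89 AD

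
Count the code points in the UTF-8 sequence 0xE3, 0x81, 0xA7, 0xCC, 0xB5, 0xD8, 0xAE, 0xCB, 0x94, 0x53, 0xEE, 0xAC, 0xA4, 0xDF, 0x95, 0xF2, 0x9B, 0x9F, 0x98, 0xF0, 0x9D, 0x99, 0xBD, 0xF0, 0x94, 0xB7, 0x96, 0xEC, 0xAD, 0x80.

11

Byte at offset 0: 0xE3 = 11100011 → 3-byte char (#1). Advance 3.
Byte at offset 3: 0xCC = 11001100 → 2-byte char (#2). Advance 2.
Byte at offset 5: 0xD8 = 11011000 → 2-byte char (#3). Advance 2.
Byte at offset 7: 0xCB = 11001011 → 2-byte char (#4). Advance 2.
Byte at offset 9: 0x53 = 01010011 → 1-byte char (#5). Advance 1.
Byte at offset 10: 0xEE = 11101110 → 3-byte char (#6). Advance 3.
Byte at offset 13: 0xDF = 11011111 → 2-byte char (#7). Advance 2.
Byte at offset 15: 0xF2 = 11110010 → 4-byte char (#8). Advance 4.
Byte at offset 19: 0xF0 = 11110000 → 4-byte char (#9). Advance 4.
Byte at offset 23: 0xF0 = 11110000 → 4-byte char (#10). Advance 4.
Byte at offset 27: 0xEC = 11101100 → 3-byte char (#11). Advance 3.
Reached end at offset 30 after 11 code points.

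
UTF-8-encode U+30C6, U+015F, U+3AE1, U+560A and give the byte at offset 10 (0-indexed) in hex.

0x8A

U+30C6 → 3-byte form E3 83 86 at offsets 0–2.
U+015F → 2-byte form C5 9F at offsets 3–4.
U+3AE1 → 3-byte form E3 AB A1 at offsets 5–7.
U+560A → 3-byte form E5 98 8A at offsets 8–10.
Offset 10 falls in char 4's range; it's byte 3 of E5 98 8A = 0x8A.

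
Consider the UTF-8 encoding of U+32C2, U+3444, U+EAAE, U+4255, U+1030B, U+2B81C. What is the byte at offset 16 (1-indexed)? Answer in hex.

1-indexed offset 16 is 0-indexed offset 15.
U+32C2 → 3-byte form E3 8B 82 at offsets 0–2.
U+3444 → 3-byte form E3 91 84 at offsets 3–5.
U+EAAE → 3-byte form EE AA AE at offsets 6–8.
U+4255 → 3-byte form E4 89 95 at offsets 9–11.
U+1030B → 4-byte form F0 90 8C 8B at offsets 12–15.
Offset 15 falls in char 5's range; it's byte 4 of F0 90 8C 8B = 0x8B.

0x8B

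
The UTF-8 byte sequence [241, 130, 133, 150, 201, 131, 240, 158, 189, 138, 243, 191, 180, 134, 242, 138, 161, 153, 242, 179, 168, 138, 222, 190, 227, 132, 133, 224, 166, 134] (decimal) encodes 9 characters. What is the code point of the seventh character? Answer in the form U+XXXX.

U+07BE

Offset 0: leading byte 0xF1 = 11110001 → 4-byte char #1 = F1 82 85 96.
Offset 4: leading byte 0xC9 = 11001001 → 2-byte char #2 = C9 83.
Offset 6: leading byte 0xF0 = 11110000 → 4-byte char #3 = F0 9E BD 8A.
Offset 10: leading byte 0xF3 = 11110011 → 4-byte char #4 = F3 BF B4 86.
Offset 14: leading byte 0xF2 = 11110010 → 4-byte char #5 = F2 8A A1 99.
Offset 18: leading byte 0xF2 = 11110010 → 4-byte char #6 = F2 B3 A8 8A.
Offset 22: leading byte 0xDE = 11011110 → 2-byte char #7 = DE BE.
Leading byte 0xDE = 11011110 matches 110xxxxx → 2-byte sequence.
Byte 1: 0xDE = 11011110, payload 11110 (5 bits).
Byte 2: 0xBE = 10111110 (10xxxxxx ✓), payload 111110.
Concatenate: 11110111110 = 0x7BE (11 bits → U+07BE).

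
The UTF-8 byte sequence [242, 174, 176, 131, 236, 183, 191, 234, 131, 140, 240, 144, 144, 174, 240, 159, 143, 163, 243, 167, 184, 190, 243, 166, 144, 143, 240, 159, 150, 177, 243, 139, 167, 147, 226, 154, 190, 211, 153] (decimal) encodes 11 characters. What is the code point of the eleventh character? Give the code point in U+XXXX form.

U+04D9

Offset 0: leading byte 0xF2 = 11110010 → 4-byte char #1 = F2 AE B0 83.
Offset 4: leading byte 0xEC = 11101100 → 3-byte char #2 = EC B7 BF.
Offset 7: leading byte 0xEA = 11101010 → 3-byte char #3 = EA 83 8C.
Offset 10: leading byte 0xF0 = 11110000 → 4-byte char #4 = F0 90 90 AE.
Offset 14: leading byte 0xF0 = 11110000 → 4-byte char #5 = F0 9F 8F A3.
Offset 18: leading byte 0xF3 = 11110011 → 4-byte char #6 = F3 A7 B8 BE.
Offset 22: leading byte 0xF3 = 11110011 → 4-byte char #7 = F3 A6 90 8F.
Offset 26: leading byte 0xF0 = 11110000 → 4-byte char #8 = F0 9F 96 B1.
Offset 30: leading byte 0xF3 = 11110011 → 4-byte char #9 = F3 8B A7 93.
Offset 34: leading byte 0xE2 = 11100010 → 3-byte char #10 = E2 9A BE.
Offset 37: leading byte 0xD3 = 11010011 → 2-byte char #11 = D3 99.
Leading byte 0xD3 = 11010011 matches 110xxxxx → 2-byte sequence.
Byte 1: 0xD3 = 11010011, payload 10011 (5 bits).
Byte 2: 0x99 = 10011001 (10xxxxxx ✓), payload 011001.
Concatenate: 10011011001 = 0x4D9 (11 bits → U+04D9).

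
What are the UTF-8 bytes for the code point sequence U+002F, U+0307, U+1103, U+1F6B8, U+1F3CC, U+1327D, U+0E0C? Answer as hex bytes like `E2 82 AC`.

2F CC 87 E1 84 83 F0 9F 9A B8 F0 9F 8F 8C F0 93 89 BD E0 B8 8C

U+002F: 1-byte form → 2F.
U+0307: 2-byte form → CC 87.
U+1103: 3-byte form → E1 84 83.
U+1F6B8: 4-byte form → F0 9F 9A B8.
U+1F3CC: 4-byte form → F0 9F 8F 8C.
U+1327D: 4-byte form → F0 93 89 BD.
U+0E0C: 3-byte form → E0 B8 8C.
Concatenated (21 bytes): 2F CC 87 E1 84 83 F0 9F 9A B8 F0 9F 8F 8C F0 93 89 BD E0 B8 8C.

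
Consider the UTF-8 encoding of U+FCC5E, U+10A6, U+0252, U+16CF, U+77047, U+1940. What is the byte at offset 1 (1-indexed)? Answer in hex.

0xF3

1-indexed offset 1 is 0-indexed offset 0.
U+FCC5E → 4-byte form F3 BC B1 9E at offsets 0–3.
Offset 0 falls in char 1's range; it's byte 1 of F3 BC B1 9E = 0xF3.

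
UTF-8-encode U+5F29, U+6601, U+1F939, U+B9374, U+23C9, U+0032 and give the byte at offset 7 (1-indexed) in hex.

0xF0

1-indexed offset 7 is 0-indexed offset 6.
U+5F29 → 3-byte form E5 BC A9 at offsets 0–2.
U+6601 → 3-byte form E6 98 81 at offsets 3–5.
U+1F939 → 4-byte form F0 9F A4 B9 at offsets 6–9.
Offset 6 falls in char 3's range; it's byte 1 of F0 9F A4 B9 = 0xF0.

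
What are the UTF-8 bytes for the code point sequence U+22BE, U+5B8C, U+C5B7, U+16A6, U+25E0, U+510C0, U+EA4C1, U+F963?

U+22BE: 3-byte form → E2 8A BE.
U+5B8C: 3-byte form → E5 AE 8C.
U+C5B7: 3-byte form → EC 96 B7.
U+16A6: 3-byte form → E1 9A A6.
U+25E0: 3-byte form → E2 97 A0.
U+510C0: 4-byte form → F1 91 83 80.
U+EA4C1: 4-byte form → F3 AA 93 81.
U+F963: 3-byte form → EF A5 A3.
Concatenated (26 bytes): E2 8A BE E5 AE 8C EC 96 B7 E1 9A A6 E2 97 A0 F1 91 83 80 F3 AA 93 81 EF A5 A3.

E2 8A BE E5 AE 8C EC 96 B7 E1 9A A6 E2 97 A0 F1 91 83 80 F3 AA 93 81 EF A5 A3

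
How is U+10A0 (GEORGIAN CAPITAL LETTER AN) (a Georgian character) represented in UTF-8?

E1 82 A0

U+10A0 = 0x10A0 = 4256 decimal. In range U+0800–U+FFFF → 3-byte form: 1110xxxx 10xxxxxx 10xxxxxx.
Binary (16 bits): 0001000010100000.
Split 4+6+6: 0001 | 000010 | 100000.
Byte 1: 11100001 = 0xE1.
Byte 2: 10000010 = 0x82.
Byte 3: 10100000 = 0xA0.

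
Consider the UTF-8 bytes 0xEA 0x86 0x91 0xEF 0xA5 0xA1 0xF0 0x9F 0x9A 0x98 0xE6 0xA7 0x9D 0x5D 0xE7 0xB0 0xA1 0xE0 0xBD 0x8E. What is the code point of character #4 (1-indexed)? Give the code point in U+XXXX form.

Offset 0: leading byte 0xEA = 11101010 → 3-byte char #1 = EA 86 91.
Offset 3: leading byte 0xEF = 11101111 → 3-byte char #2 = EF A5 A1.
Offset 6: leading byte 0xF0 = 11110000 → 4-byte char #3 = F0 9F 9A 98.
Offset 10: leading byte 0xE6 = 11100110 → 3-byte char #4 = E6 A7 9D.
Leading byte 0xE6 = 11100110 matches 1110xxxx → 3-byte sequence.
Byte 1: 0xE6 = 11100110, payload 0110 (4 bits).
Byte 2: 0xA7 = 10100111 (10xxxxxx ✓), payload 100111.
Byte 3: 0x9D = 10011101 (10xxxxxx ✓), payload 011101.
Concatenate: 0110100111011101 = 0x69DD (16 bits → U+69DD).

U+69DD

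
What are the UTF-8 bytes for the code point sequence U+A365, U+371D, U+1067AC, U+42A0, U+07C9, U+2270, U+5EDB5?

EA 8D A5 E3 9C 9D F4 86 9E AC E4 8A A0 DF 89 E2 89 B0 F1 9E B6 B5

U+A365: 3-byte form → EA 8D A5.
U+371D: 3-byte form → E3 9C 9D.
U+1067AC: 4-byte form → F4 86 9E AC.
U+42A0: 3-byte form → E4 8A A0.
U+07C9: 2-byte form → DF 89.
U+2270: 3-byte form → E2 89 B0.
U+5EDB5: 4-byte form → F1 9E B6 B5.
Concatenated (22 bytes): EA 8D A5 E3 9C 9D F4 86 9E AC E4 8A A0 DF 89 E2 89 B0 F1 9E B6 B5.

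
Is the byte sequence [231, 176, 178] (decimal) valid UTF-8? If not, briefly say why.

Leading byte 0xE7 = 11100111 → 3-byte form.
Continuation bytes 0xB0=10110000, 0xB2=10110010 all match 10xxxxxx.
Decoded value 0x7C32 is ≥ 0x800 (shortest form) and not a surrogate.

valid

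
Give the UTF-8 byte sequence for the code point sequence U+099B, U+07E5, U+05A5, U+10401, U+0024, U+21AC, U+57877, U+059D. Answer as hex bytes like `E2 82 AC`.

E0 A6 9B DF A5 D6 A5 F0 90 90 81 24 E2 86 AC F1 97 A1 B7 D6 9D

U+099B: 3-byte form → E0 A6 9B.
U+07E5: 2-byte form → DF A5.
U+05A5: 2-byte form → D6 A5.
U+10401: 4-byte form → F0 90 90 81.
U+0024: 1-byte form → 24.
U+21AC: 3-byte form → E2 86 AC.
U+57877: 4-byte form → F1 97 A1 B7.
U+059D: 2-byte form → D6 9D.
Concatenated (21 bytes): E0 A6 9B DF A5 D6 A5 F0 90 90 81 24 E2 86 AC F1 97 A1 B7 D6 9D.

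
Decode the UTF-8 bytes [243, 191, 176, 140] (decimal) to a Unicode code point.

Leading byte 0xF3 = 11110011 matches 11110xxx → 4-byte sequence.
Byte 1: 0xF3 = 11110011, payload 011 (3 bits).
Byte 2: 0xBF = 10111111 (10xxxxxx ✓), payload 111111.
Byte 3: 0xB0 = 10110000 (10xxxxxx ✓), payload 110000.
Byte 4: 0x8C = 10001100 (10xxxxxx ✓), payload 001100.
Concatenate: 011111111110000001100 = 0xFFC0C (21 bits → U+FFC0C).

U+FFC0C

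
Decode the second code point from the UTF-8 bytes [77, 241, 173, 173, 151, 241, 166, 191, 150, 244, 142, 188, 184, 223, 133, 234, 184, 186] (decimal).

Offset 0: leading byte 0x4D = 01001101 → 1-byte char #1 = 4D.
Offset 1: leading byte 0xF1 = 11110001 → 4-byte char #2 = F1 AD AD 97.
Leading byte 0xF1 = 11110001 matches 11110xxx → 4-byte sequence.
Byte 1: 0xF1 = 11110001, payload 001 (3 bits).
Byte 2: 0xAD = 10101101 (10xxxxxx ✓), payload 101101.
Byte 3: 0xAD = 10101101 (10xxxxxx ✓), payload 101101.
Byte 4: 0x97 = 10010111 (10xxxxxx ✓), payload 010111.
Concatenate: 001101101101101010111 = 0x6DB57 (21 bits → U+6DB57).

U+6DB57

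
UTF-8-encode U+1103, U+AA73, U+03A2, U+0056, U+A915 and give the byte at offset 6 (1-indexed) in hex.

1-indexed offset 6 is 0-indexed offset 5.
U+1103 → 3-byte form E1 84 83 at offsets 0–2.
U+AA73 → 3-byte form EA A9 B3 at offsets 3–5.
Offset 5 falls in char 2's range; it's byte 3 of EA A9 B3 = 0xB3.

0xB3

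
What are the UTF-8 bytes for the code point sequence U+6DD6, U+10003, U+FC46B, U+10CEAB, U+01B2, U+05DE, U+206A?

E6 B7 96 F0 90 80 83 F3 BC 91 AB F4 8C BA AB C6 B2 D7 9E E2 81 AA

U+6DD6: 3-byte form → E6 B7 96.
U+10003: 4-byte form → F0 90 80 83.
U+FC46B: 4-byte form → F3 BC 91 AB.
U+10CEAB: 4-byte form → F4 8C BA AB.
U+01B2: 2-byte form → C6 B2.
U+05DE: 2-byte form → D7 9E.
U+206A: 3-byte form → E2 81 AA.
Concatenated (22 bytes): E6 B7 96 F0 90 80 83 F3 BC 91 AB F4 8C BA AB C6 B2 D7 9E E2 81 AA.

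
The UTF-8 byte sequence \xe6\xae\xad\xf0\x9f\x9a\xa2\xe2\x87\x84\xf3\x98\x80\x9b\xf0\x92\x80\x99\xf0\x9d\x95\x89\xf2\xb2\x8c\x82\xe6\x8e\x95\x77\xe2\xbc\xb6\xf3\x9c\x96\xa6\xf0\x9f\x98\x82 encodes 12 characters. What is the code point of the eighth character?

U+6395

Offset 0: leading byte 0xE6 = 11100110 → 3-byte char #1 = E6 AE AD.
Offset 3: leading byte 0xF0 = 11110000 → 4-byte char #2 = F0 9F 9A A2.
Offset 7: leading byte 0xE2 = 11100010 → 3-byte char #3 = E2 87 84.
Offset 10: leading byte 0xF3 = 11110011 → 4-byte char #4 = F3 98 80 9B.
Offset 14: leading byte 0xF0 = 11110000 → 4-byte char #5 = F0 92 80 99.
Offset 18: leading byte 0xF0 = 11110000 → 4-byte char #6 = F0 9D 95 89.
Offset 22: leading byte 0xF2 = 11110010 → 4-byte char #7 = F2 B2 8C 82.
Offset 26: leading byte 0xE6 = 11100110 → 3-byte char #8 = E6 8E 95.
Leading byte 0xE6 = 11100110 matches 1110xxxx → 3-byte sequence.
Byte 1: 0xE6 = 11100110, payload 0110 (4 bits).
Byte 2: 0x8E = 10001110 (10xxxxxx ✓), payload 001110.
Byte 3: 0x95 = 10010101 (10xxxxxx ✓), payload 010101.
Concatenate: 0110001110010101 = 0x6395 (16 bits → U+6395).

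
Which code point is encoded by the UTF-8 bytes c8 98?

Leading byte 0xC8 = 11001000 matches 110xxxxx → 2-byte sequence.
Byte 1: 0xC8 = 11001000, payload 01000 (5 bits).
Byte 2: 0x98 = 10011000 (10xxxxxx ✓), payload 011000.
Concatenate: 01000011000 = 0x218 (11 bits → U+0218).

U+0218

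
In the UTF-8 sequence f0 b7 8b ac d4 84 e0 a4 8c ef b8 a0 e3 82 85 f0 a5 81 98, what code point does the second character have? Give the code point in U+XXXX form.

Offset 0: leading byte 0xF0 = 11110000 → 4-byte char #1 = F0 B7 8B AC.
Offset 4: leading byte 0xD4 = 11010100 → 2-byte char #2 = D4 84.
Leading byte 0xD4 = 11010100 matches 110xxxxx → 2-byte sequence.
Byte 1: 0xD4 = 11010100, payload 10100 (5 bits).
Byte 2: 0x84 = 10000100 (10xxxxxx ✓), payload 000100.
Concatenate: 10100000100 = 0x504 (11 bits → U+0504).

U+0504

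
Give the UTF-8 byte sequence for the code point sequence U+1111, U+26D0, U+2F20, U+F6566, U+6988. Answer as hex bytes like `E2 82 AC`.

E1 84 91 E2 9B 90 E2 BC A0 F3 B6 95 A6 E6 A6 88

U+1111: 3-byte form → E1 84 91.
U+26D0: 3-byte form → E2 9B 90.
U+2F20: 3-byte form → E2 BC A0.
U+F6566: 4-byte form → F3 B6 95 A6.
U+6988: 3-byte form → E6 A6 88.
Concatenated (16 bytes): E1 84 91 E2 9B 90 E2 BC A0 F3 B6 95 A6 E6 A6 88.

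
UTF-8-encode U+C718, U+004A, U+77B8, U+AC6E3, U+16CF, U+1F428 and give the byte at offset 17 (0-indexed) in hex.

0xA8

U+C718 → 3-byte form EC 9C 98 at offsets 0–2.
U+004A → 1-byte form 4A at offsets 3–3.
U+77B8 → 3-byte form E7 9E B8 at offsets 4–6.
U+AC6E3 → 4-byte form F2 AC 9B A3 at offsets 7–10.
U+16CF → 3-byte form E1 9B 8F at offsets 11–13.
U+1F428 → 4-byte form F0 9F 90 A8 at offsets 14–17.
Offset 17 falls in char 6's range; it's byte 4 of F0 9F 90 A8 = 0xA8.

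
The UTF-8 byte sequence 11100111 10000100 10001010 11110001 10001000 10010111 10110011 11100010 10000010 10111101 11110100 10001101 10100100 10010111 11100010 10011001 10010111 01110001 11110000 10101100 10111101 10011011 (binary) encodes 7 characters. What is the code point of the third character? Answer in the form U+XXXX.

U+20BD

Offset 0: leading byte 0xE7 = 11100111 → 3-byte char #1 = E7 84 8A.
Offset 3: leading byte 0xF1 = 11110001 → 4-byte char #2 = F1 88 97 B3.
Offset 7: leading byte 0xE2 = 11100010 → 3-byte char #3 = E2 82 BD.
Leading byte 0xE2 = 11100010 matches 1110xxxx → 3-byte sequence.
Byte 1: 0xE2 = 11100010, payload 0010 (4 bits).
Byte 2: 0x82 = 10000010 (10xxxxxx ✓), payload 000010.
Byte 3: 0xBD = 10111101 (10xxxxxx ✓), payload 111101.
Concatenate: 0010000010111101 = 0x20BD (16 bits → U+20BD).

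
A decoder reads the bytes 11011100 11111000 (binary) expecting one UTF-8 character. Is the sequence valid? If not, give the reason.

Leading byte 0xDC = 11011100 → 2-byte form.
Byte 2 is 0xF8 = 11111000, which is not 10xxxxxx — expected a continuation byte.

invalid (non-continuation byte where continuation expected)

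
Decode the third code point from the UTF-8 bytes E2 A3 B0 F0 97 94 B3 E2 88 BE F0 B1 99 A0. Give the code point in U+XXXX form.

Offset 0: leading byte 0xE2 = 11100010 → 3-byte char #1 = E2 A3 B0.
Offset 3: leading byte 0xF0 = 11110000 → 4-byte char #2 = F0 97 94 B3.
Offset 7: leading byte 0xE2 = 11100010 → 3-byte char #3 = E2 88 BE.
Leading byte 0xE2 = 11100010 matches 1110xxxx → 3-byte sequence.
Byte 1: 0xE2 = 11100010, payload 0010 (4 bits).
Byte 2: 0x88 = 10001000 (10xxxxxx ✓), payload 001000.
Byte 3: 0xBE = 10111110 (10xxxxxx ✓), payload 111110.
Concatenate: 0010001000111110 = 0x223E (16 bits → U+223E).

U+223E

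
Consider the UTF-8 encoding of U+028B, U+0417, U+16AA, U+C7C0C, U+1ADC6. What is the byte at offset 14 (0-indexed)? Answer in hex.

0x86

U+028B → 2-byte form CA 8B at offsets 0–1.
U+0417 → 2-byte form D0 97 at offsets 2–3.
U+16AA → 3-byte form E1 9A AA at offsets 4–6.
U+C7C0C → 4-byte form F3 87 B0 8C at offsets 7–10.
U+1ADC6 → 4-byte form F0 9A B7 86 at offsets 11–14.
Offset 14 falls in char 5's range; it's byte 4 of F0 9A B7 86 = 0x86.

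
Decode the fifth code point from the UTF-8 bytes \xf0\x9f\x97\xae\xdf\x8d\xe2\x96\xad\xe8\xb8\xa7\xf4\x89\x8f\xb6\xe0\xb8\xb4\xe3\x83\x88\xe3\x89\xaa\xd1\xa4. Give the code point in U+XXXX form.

Offset 0: leading byte 0xF0 = 11110000 → 4-byte char #1 = F0 9F 97 AE.
Offset 4: leading byte 0xDF = 11011111 → 2-byte char #2 = DF 8D.
Offset 6: leading byte 0xE2 = 11100010 → 3-byte char #3 = E2 96 AD.
Offset 9: leading byte 0xE8 = 11101000 → 3-byte char #4 = E8 B8 A7.
Offset 12: leading byte 0xF4 = 11110100 → 4-byte char #5 = F4 89 8F B6.
Leading byte 0xF4 = 11110100 matches 11110xxx → 4-byte sequence.
Byte 1: 0xF4 = 11110100, payload 100 (3 bits).
Byte 2: 0x89 = 10001001 (10xxxxxx ✓), payload 001001.
Byte 3: 0x8F = 10001111 (10xxxxxx ✓), payload 001111.
Byte 4: 0xB6 = 10110110 (10xxxxxx ✓), payload 110110.
Concatenate: 100001001001111110110 = 0x1093F6 (21 bits → U+1093F6).

U+1093F6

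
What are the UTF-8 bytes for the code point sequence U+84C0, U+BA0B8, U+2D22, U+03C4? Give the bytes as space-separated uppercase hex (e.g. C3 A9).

E8 93 80 F2 BA 82 B8 E2 B4 A2 CF 84

U+84C0: 3-byte form → E8 93 80.
U+BA0B8: 4-byte form → F2 BA 82 B8.
U+2D22: 3-byte form → E2 B4 A2.
U+03C4: 2-byte form → CF 84.
Concatenated (12 bytes): E8 93 80 F2 BA 82 B8 E2 B4 A2 CF 84.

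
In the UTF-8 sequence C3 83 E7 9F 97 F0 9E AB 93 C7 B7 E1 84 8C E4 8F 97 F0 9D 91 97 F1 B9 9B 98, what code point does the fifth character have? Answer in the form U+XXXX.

Offset 0: leading byte 0xC3 = 11000011 → 2-byte char #1 = C3 83.
Offset 2: leading byte 0xE7 = 11100111 → 3-byte char #2 = E7 9F 97.
Offset 5: leading byte 0xF0 = 11110000 → 4-byte char #3 = F0 9E AB 93.
Offset 9: leading byte 0xC7 = 11000111 → 2-byte char #4 = C7 B7.
Offset 11: leading byte 0xE1 = 11100001 → 3-byte char #5 = E1 84 8C.
Leading byte 0xE1 = 11100001 matches 1110xxxx → 3-byte sequence.
Byte 1: 0xE1 = 11100001, payload 0001 (4 bits).
Byte 2: 0x84 = 10000100 (10xxxxxx ✓), payload 000100.
Byte 3: 0x8C = 10001100 (10xxxxxx ✓), payload 001100.
Concatenate: 0001000100001100 = 0x110C (16 bits → U+110C).

U+110C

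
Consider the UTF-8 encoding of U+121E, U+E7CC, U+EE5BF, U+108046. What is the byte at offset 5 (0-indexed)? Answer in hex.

0x8C

U+121E → 3-byte form E1 88 9E at offsets 0–2.
U+E7CC → 3-byte form EE 9F 8C at offsets 3–5.
Offset 5 falls in char 2's range; it's byte 3 of EE 9F 8C = 0x8C.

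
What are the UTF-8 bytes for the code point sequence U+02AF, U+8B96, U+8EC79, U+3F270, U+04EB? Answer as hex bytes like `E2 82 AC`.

U+02AF: 2-byte form → CA AF.
U+8B96: 3-byte form → E8 AE 96.
U+8EC79: 4-byte form → F2 8E B1 B9.
U+3F270: 4-byte form → F0 BF 89 B0.
U+04EB: 2-byte form → D3 AB.
Concatenated (15 bytes): CA AF E8 AE 96 F2 8E B1 B9 F0 BF 89 B0 D3 AB.

CA AF E8 AE 96 F2 8E B1 B9 F0 BF 89 B0 D3 AB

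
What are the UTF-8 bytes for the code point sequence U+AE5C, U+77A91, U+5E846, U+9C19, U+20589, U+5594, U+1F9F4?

U+AE5C: 3-byte form → EA B9 9C.
U+77A91: 4-byte form → F1 B7 AA 91.
U+5E846: 4-byte form → F1 9E A1 86.
U+9C19: 3-byte form → E9 B0 99.
U+20589: 4-byte form → F0 A0 96 89.
U+5594: 3-byte form → E5 96 94.
U+1F9F4: 4-byte form → F0 9F A7 B4.
Concatenated (25 bytes): EA B9 9C F1 B7 AA 91 F1 9E A1 86 E9 B0 99 F0 A0 96 89 E5 96 94 F0 9F A7 B4.

EA B9 9C F1 B7 AA 91 F1 9E A1 86 E9 B0 99 F0 A0 96 89 E5 96 94 F0 9F A7 B4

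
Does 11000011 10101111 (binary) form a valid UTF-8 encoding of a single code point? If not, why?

Leading byte 0xC3 = 11000011 → 2-byte form.
Continuation bytes 0xAF=10101111 all match 10xxxxxx.
Decoded value 0xEF is ≥ 0x80 (shortest form) and not a surrogate.

valid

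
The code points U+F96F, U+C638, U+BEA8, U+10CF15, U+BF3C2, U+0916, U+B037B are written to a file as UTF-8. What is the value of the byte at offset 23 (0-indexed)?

0xBB

U+F96F → 3-byte form EF A5 AF at offsets 0–2.
U+C638 → 3-byte form EC 98 B8 at offsets 3–5.
U+BEA8 → 3-byte form EB BA A8 at offsets 6–8.
U+10CF15 → 4-byte form F4 8C BC 95 at offsets 9–12.
U+BF3C2 → 4-byte form F2 BF 8F 82 at offsets 13–16.
U+0916 → 3-byte form E0 A4 96 at offsets 17–19.
U+B037B → 4-byte form F2 B0 8D BB at offsets 20–23.
Offset 23 falls in char 7's range; it's byte 4 of F2 B0 8D BB = 0xBB.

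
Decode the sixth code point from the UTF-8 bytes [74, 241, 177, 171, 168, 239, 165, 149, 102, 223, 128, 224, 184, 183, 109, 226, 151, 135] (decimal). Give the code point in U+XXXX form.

U+0E37

Offset 0: leading byte 0x4A = 01001010 → 1-byte char #1 = 4A.
Offset 1: leading byte 0xF1 = 11110001 → 4-byte char #2 = F1 B1 AB A8.
Offset 5: leading byte 0xEF = 11101111 → 3-byte char #3 = EF A5 95.
Offset 8: leading byte 0x66 = 01100110 → 1-byte char #4 = 66.
Offset 9: leading byte 0xDF = 11011111 → 2-byte char #5 = DF 80.
Offset 11: leading byte 0xE0 = 11100000 → 3-byte char #6 = E0 B8 B7.
Leading byte 0xE0 = 11100000 matches 1110xxxx → 3-byte sequence.
Byte 1: 0xE0 = 11100000, payload 0000 (4 bits).
Byte 2: 0xB8 = 10111000 (10xxxxxx ✓), payload 111000.
Byte 3: 0xB7 = 10110111 (10xxxxxx ✓), payload 110111.
Concatenate: 0000111000110111 = 0xE37 (16 bits → U+0E37).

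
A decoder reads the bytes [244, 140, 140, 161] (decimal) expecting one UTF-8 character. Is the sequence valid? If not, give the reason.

Leading byte 0xF4 = 11110100 → 4-byte form.
Continuation bytes 0x8C=10001100, 0x8C=10001100, 0xA1=10100001 all match 10xxxxxx.
Decoded value 0x10C321 is ≥ 0x10000 (shortest form) and not a surrogate.

valid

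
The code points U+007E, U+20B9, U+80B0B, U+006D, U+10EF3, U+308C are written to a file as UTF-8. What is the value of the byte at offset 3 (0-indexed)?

U+007E → 1-byte form 7E at offsets 0–0.
U+20B9 → 3-byte form E2 82 B9 at offsets 1–3.
Offset 3 falls in char 2's range; it's byte 3 of E2 82 B9 = 0xB9.

0xB9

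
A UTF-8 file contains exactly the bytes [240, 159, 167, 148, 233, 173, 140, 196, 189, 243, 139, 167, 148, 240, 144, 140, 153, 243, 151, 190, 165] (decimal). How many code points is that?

6

Byte at offset 0: 0xF0 = 11110000 → 4-byte char (#1). Advance 4.
Byte at offset 4: 0xE9 = 11101001 → 3-byte char (#2). Advance 3.
Byte at offset 7: 0xC4 = 11000100 → 2-byte char (#3). Advance 2.
Byte at offset 9: 0xF3 = 11110011 → 4-byte char (#4). Advance 4.
Byte at offset 13: 0xF0 = 11110000 → 4-byte char (#5). Advance 4.
Byte at offset 17: 0xF3 = 11110011 → 4-byte char (#6). Advance 4.
Reached end at offset 21 after 6 code points.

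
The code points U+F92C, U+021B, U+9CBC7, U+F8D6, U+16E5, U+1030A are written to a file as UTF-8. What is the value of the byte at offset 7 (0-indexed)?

U+F92C → 3-byte form EF A4 AC at offsets 0–2.
U+021B → 2-byte form C8 9B at offsets 3–4.
U+9CBC7 → 4-byte form F2 9C AF 87 at offsets 5–8.
Offset 7 falls in char 3's range; it's byte 3 of F2 9C AF 87 = 0xAF.

0xAF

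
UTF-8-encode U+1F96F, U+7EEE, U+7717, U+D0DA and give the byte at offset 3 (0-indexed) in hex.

U+1F96F → 4-byte form F0 9F A5 AF at offsets 0–3.
Offset 3 falls in char 1's range; it's byte 4 of F0 9F A5 AF = 0xAF.

0xAF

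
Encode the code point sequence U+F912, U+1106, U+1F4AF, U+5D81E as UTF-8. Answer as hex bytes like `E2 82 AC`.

U+F912: 3-byte form → EF A4 92.
U+1106: 3-byte form → E1 84 86.
U+1F4AF: 4-byte form → F0 9F 92 AF.
U+5D81E: 4-byte form → F1 9D A0 9E.
Concatenated (14 bytes): EF A4 92 E1 84 86 F0 9F 92 AF F1 9D A0 9E.

EF A4 92 E1 84 86 F0 9F 92 AF F1 9D A0 9E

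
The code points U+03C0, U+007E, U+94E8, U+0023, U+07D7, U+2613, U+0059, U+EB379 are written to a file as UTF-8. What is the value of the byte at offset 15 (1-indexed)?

1-indexed offset 15 is 0-indexed offset 14.
U+03C0 → 2-byte form CF 80 at offsets 0–1.
U+007E → 1-byte form 7E at offsets 2–2.
U+94E8 → 3-byte form E9 93 A8 at offsets 3–5.
U+0023 → 1-byte form 23 at offsets 6–6.
U+07D7 → 2-byte form DF 97 at offsets 7–8.
U+2613 → 3-byte form E2 98 93 at offsets 9–11.
U+0059 → 1-byte form 59 at offsets 12–12.
U+EB379 → 4-byte form F3 AB 8D B9 at offsets 13–16.
Offset 14 falls in char 8's range; it's byte 2 of F3 AB 8D B9 = 0xAB.

0xAB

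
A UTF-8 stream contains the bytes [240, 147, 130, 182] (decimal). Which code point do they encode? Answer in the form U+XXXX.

Leading byte 0xF0 = 11110000 matches 11110xxx → 4-byte sequence.
Byte 1: 0xF0 = 11110000, payload 000 (3 bits).
Byte 2: 0x93 = 10010011 (10xxxxxx ✓), payload 010011.
Byte 3: 0x82 = 10000010 (10xxxxxx ✓), payload 000010.
Byte 4: 0xB6 = 10110110 (10xxxxxx ✓), payload 110110.
Concatenate: 000010011000010110110 = 0x130B6 (21 bits → U+130B6).

U+130B6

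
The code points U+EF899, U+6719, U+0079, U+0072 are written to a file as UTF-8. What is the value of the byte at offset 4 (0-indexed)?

0xE6

U+EF899 → 4-byte form F3 AF A2 99 at offsets 0–3.
U+6719 → 3-byte form E6 9C 99 at offsets 4–6.
Offset 4 falls in char 2's range; it's byte 1 of E6 9C 99 = 0xE6.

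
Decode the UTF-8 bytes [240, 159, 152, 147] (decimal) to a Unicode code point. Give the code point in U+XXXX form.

Leading byte 0xF0 = 11110000 matches 11110xxx → 4-byte sequence.
Byte 1: 0xF0 = 11110000, payload 000 (3 bits).
Byte 2: 0x9F = 10011111 (10xxxxxx ✓), payload 011111.
Byte 3: 0x98 = 10011000 (10xxxxxx ✓), payload 011000.
Byte 4: 0x93 = 10010011 (10xxxxxx ✓), payload 010011.
Concatenate: 000011111011000010011 = 0x1F613 (21 bits → U+1F613).

U+1F613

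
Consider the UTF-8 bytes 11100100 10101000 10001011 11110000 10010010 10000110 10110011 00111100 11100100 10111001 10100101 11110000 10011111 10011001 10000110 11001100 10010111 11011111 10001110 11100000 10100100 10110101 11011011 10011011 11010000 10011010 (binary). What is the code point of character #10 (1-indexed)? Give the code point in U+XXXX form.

Offset 0: leading byte 0xE4 = 11100100 → 3-byte char #1 = E4 A8 8B.
Offset 3: leading byte 0xF0 = 11110000 → 4-byte char #2 = F0 92 86 B3.
Offset 7: leading byte 0x3C = 00111100 → 1-byte char #3 = 3C.
Offset 8: leading byte 0xE4 = 11100100 → 3-byte char #4 = E4 B9 A5.
Offset 11: leading byte 0xF0 = 11110000 → 4-byte char #5 = F0 9F 99 86.
Offset 15: leading byte 0xCC = 11001100 → 2-byte char #6 = CC 97.
Offset 17: leading byte 0xDF = 11011111 → 2-byte char #7 = DF 8E.
Offset 19: leading byte 0xE0 = 11100000 → 3-byte char #8 = E0 A4 B5.
Offset 22: leading byte 0xDB = 11011011 → 2-byte char #9 = DB 9B.
Offset 24: leading byte 0xD0 = 11010000 → 2-byte char #10 = D0 9A.
Leading byte 0xD0 = 11010000 matches 110xxxxx → 2-byte sequence.
Byte 1: 0xD0 = 11010000, payload 10000 (5 bits).
Byte 2: 0x9A = 10011010 (10xxxxxx ✓), payload 011010.
Concatenate: 10000011010 = 0x41A (11 bits → U+041A).

U+041A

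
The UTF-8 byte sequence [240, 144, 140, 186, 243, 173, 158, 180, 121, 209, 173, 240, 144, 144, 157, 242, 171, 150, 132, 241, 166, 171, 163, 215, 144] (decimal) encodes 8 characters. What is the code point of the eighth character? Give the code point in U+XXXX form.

Offset 0: leading byte 0xF0 = 11110000 → 4-byte char #1 = F0 90 8C BA.
Offset 4: leading byte 0xF3 = 11110011 → 4-byte char #2 = F3 AD 9E B4.
Offset 8: leading byte 0x79 = 01111001 → 1-byte char #3 = 79.
Offset 9: leading byte 0xD1 = 11010001 → 2-byte char #4 = D1 AD.
Offset 11: leading byte 0xF0 = 11110000 → 4-byte char #5 = F0 90 90 9D.
Offset 15: leading byte 0xF2 = 11110010 → 4-byte char #6 = F2 AB 96 84.
Offset 19: leading byte 0xF1 = 11110001 → 4-byte char #7 = F1 A6 AB A3.
Offset 23: leading byte 0xD7 = 11010111 → 2-byte char #8 = D7 90.
Leading byte 0xD7 = 11010111 matches 110xxxxx → 2-byte sequence.
Byte 1: 0xD7 = 11010111, payload 10111 (5 bits).
Byte 2: 0x90 = 10010000 (10xxxxxx ✓), payload 010000.
Concatenate: 10111010000 = 0x5D0 (11 bits → U+05D0).

U+05D0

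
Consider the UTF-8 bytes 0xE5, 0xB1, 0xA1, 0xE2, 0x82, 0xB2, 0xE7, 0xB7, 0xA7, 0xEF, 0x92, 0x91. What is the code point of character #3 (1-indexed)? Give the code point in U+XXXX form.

Offset 0: leading byte 0xE5 = 11100101 → 3-byte char #1 = E5 B1 A1.
Offset 3: leading byte 0xE2 = 11100010 → 3-byte char #2 = E2 82 B2.
Offset 6: leading byte 0xE7 = 11100111 → 3-byte char #3 = E7 B7 A7.
Leading byte 0xE7 = 11100111 matches 1110xxxx → 3-byte sequence.
Byte 1: 0xE7 = 11100111, payload 0111 (4 bits).
Byte 2: 0xB7 = 10110111 (10xxxxxx ✓), payload 110111.
Byte 3: 0xA7 = 10100111 (10xxxxxx ✓), payload 100111.
Concatenate: 0111110111100111 = 0x7DE7 (16 bits → U+7DE7).

U+7DE7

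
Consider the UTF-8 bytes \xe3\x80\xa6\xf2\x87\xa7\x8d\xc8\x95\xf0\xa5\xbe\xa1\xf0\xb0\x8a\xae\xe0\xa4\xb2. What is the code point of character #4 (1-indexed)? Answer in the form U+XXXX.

Offset 0: leading byte 0xE3 = 11100011 → 3-byte char #1 = E3 80 A6.
Offset 3: leading byte 0xF2 = 11110010 → 4-byte char #2 = F2 87 A7 8D.
Offset 7: leading byte 0xC8 = 11001000 → 2-byte char #3 = C8 95.
Offset 9: leading byte 0xF0 = 11110000 → 4-byte char #4 = F0 A5 BE A1.
Leading byte 0xF0 = 11110000 matches 11110xxx → 4-byte sequence.
Byte 1: 0xF0 = 11110000, payload 000 (3 bits).
Byte 2: 0xA5 = 10100101 (10xxxxxx ✓), payload 100101.
Byte 3: 0xBE = 10111110 (10xxxxxx ✓), payload 111110.
Byte 4: 0xA1 = 10100001 (10xxxxxx ✓), payload 100001.
Concatenate: 000100101111110100001 = 0x25FA1 (21 bits → U+25FA1).

U+25FA1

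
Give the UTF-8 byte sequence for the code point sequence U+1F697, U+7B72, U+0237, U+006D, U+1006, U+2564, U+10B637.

U+1F697: 4-byte form → F0 9F 9A 97.
U+7B72: 3-byte form → E7 AD B2.
U+0237: 2-byte form → C8 B7.
U+006D: 1-byte form → 6D.
U+1006: 3-byte form → E1 80 86.
U+2564: 3-byte form → E2 95 A4.
U+10B637: 4-byte form → F4 8B 98 B7.
Concatenated (20 bytes): F0 9F 9A 97 E7 AD B2 C8 B7 6D E1 80 86 E2 95 A4 F4 8B 98 B7.

F0 9F 9A 97 E7 AD B2 C8 B7 6D E1 80 86 E2 95 A4 F4 8B 98 B7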